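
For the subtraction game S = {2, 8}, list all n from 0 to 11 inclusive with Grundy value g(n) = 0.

Compute g(0), g(1), … for moves {2, 8}:
g(0) = mex{} = 0
g(1) = mex{} = 0
g(2) = mex{0} = 1
g(3) = mex{0} = 1
g(4) = mex{1} = 0
g(5) = mex{1} = 0
g(6) = mex{0} = 1
g(7) = mex{0} = 1
g(8) = mex{0,1} = 2
g(9) = mex{0,1} = 2
g(10) = mex{1,2} = 0
g(11) = mex{1,2} = 0
The P-positions (g = 0) in 0..11 are 0, 1, 4, 5, 10, 11.

0, 1, 4, 5, 10, 11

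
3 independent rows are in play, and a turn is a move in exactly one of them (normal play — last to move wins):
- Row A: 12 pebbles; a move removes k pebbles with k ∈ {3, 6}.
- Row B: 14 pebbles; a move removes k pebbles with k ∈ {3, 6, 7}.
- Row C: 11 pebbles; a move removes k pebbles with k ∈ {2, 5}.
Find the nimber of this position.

Grundy values for row A (subtraction set {3, 6}):
g(0) = mex{} = 0
g(1) = mex{} = 0
g(2) = mex{} = 0
g(3) = mex{0} = 1
g(4) = mex{0} = 1
g(5) = mex{0} = 1
g(6) = mex{0,1} = 2
g(7) = mex{0,1} = 2
g(8) = mex{0,1} = 2
g(9) = mex{1,2} = 0
g(10) = mex{1,2} = 0
g(11) = mex{1,2} = 0
g(12) = mex{0,2} = 1
So g(12) = 1.
For row B, compute g(0), g(1), … with moves {3, 6, 7}:
g(0) = mex{} = 0
g(1) = mex{} = 0
g(2) = mex{} = 0
g(3) = mex{0} = 1
g(4) = mex{0} = 1
g(5) = mex{0} = 1
g(6) = mex{0,1} = 2
g(7) = mex{0,1} = 2
g(8) = mex{0,1} = 2
g(9) = mex{0,1,2} = 3
g(10) = mex{1,2} = 0
g(11) = mex{1,2} = 0
g(12) = mex{1,2,3} = 0
g(13) = mex{0,2} = 1
g(14) = mex{0,2} = 1
So g(14) = 1.
For row C, compute g(0), g(1), … with moves {2, 5}:
g(0) = mex{} = 0
g(1) = mex{} = 0
g(2) = mex{0} = 1
g(3) = mex{0} = 1
g(4) = mex{1} = 0
g(5) = mex{0,1} = 2
g(6) = mex{0} = 1
g(7) = mex{1,2} = 0
g(8) = mex{1} = 0
g(9) = mex{0} = 1
g(10) = mex{0,2} = 1
g(11) = mex{1} = 0
So g(11) = 0.
The value of a disjunctive sum is the nim-sum of the parts.
Combined value = 1 ⊕ 1 ⊕ 0 = 0.

0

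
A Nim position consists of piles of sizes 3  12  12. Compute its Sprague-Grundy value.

3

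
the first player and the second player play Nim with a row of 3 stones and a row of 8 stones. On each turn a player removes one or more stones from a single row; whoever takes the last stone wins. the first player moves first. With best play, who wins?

Compute the nim-sum pairwise:
3 ^ 8 = 11
The nim-sum is 11 ≠ 0, so this is an N-position: the player to move can win; the first player has a winning move.

the first player wins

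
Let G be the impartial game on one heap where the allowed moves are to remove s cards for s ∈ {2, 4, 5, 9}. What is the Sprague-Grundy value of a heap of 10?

Grundy values for subtraction set {2, 4, 5, 9}:
k:     0  1  2  3  4  5  6  7  8  9 10
g(k):  0  0  1  1  2  2  3  0  0  1  1
So g(10) = 1.

1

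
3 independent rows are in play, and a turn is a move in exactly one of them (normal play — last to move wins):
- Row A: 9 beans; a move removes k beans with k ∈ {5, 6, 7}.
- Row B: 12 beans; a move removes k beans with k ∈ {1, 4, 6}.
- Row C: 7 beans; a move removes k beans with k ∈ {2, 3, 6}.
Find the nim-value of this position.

For row A, compute g(0), g(1), … with moves {5, 6, 7}:
g(0) = mex{} = 0
g(1) = mex{} = 0
g(2) = mex{} = 0
g(3) = mex{} = 0
g(4) = mex{} = 0
g(5) = mex{0} = 1
g(6) = mex{0} = 1
g(7) = mex{0} = 1
g(8) = mex{0} = 1
g(9) = mex{0} = 1
So g(9) = 1.
Grundy values for row B (subtraction set {1, 4, 6}):
k:     0  1  2  3  4  5  6  7  8  9 10 11 12
g(k):  0  1  0  1  2  0  1  0  1  2  0  1  0
So g(12) = 0.
For row C, compute g(0), g(1), … with moves {2, 3, 6}:
g(0) = mex{} = 0
g(1) = mex{} = 0
g(2) = mex{0} = 1
g(3) = mex{0} = 1
g(4) = mex{0,1} = 2
g(5) = mex{1} = 0
g(6) = mex{0,1,2} = 3
g(7) = mex{0,2} = 1
So g(7) = 1.
By the Sprague-Grundy theorem, the Grundy value of a sum of independent games is the XOR of the component values.
Combined value = 1 ⊕ 0 ⊕ 1 = 0.

0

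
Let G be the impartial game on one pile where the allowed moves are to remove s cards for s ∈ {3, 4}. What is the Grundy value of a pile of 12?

1

Compute g(0), g(1), … for moves {3, 4}:
g(0) = mex{} = 0
g(1) = mex{} = 0
g(2) = mex{} = 0
g(3) = mex{0} = 1
g(4) = mex{0} = 1
g(5) = mex{0} = 1
g(6) = mex{0,1} = 2
g(7) = mex{1} = 0
g(8) = mex{1} = 0
g(9) = mex{1,2} = 0
g(10) = mex{0,2} = 1
g(11) = mex{0} = 1
g(12) = mex{0} = 1
So g(12) = 1.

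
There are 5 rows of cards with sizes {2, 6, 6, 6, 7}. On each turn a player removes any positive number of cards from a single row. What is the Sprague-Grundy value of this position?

3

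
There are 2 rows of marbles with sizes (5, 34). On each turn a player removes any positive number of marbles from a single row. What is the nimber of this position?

39

Compute the nim-sum pairwise:
5 XOR 34 = 39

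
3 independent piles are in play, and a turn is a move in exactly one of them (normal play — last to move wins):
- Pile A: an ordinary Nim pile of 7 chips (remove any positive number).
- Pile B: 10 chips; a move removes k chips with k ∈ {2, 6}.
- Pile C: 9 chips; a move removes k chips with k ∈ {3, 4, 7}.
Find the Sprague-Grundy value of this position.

Pile A is a plain Nim pile of size 7, so its Grundy value is 7.
Grundy values for pile B (subtraction set {2, 6}):
g(0) = mex{} = 0
g(1) = mex{} = 0
g(2) = mex{0} = 1
g(3) = mex{0} = 1
g(4) = mex{1} = 0
g(5) = mex{1} = 0
g(6) = mex{0} = 1
g(7) = mex{0} = 1
g(8) = mex{1} = 0
g(9) = mex{1} = 0
g(10) = mex{0} = 1
So g(10) = 1.
Build the Grundy sequence for pile C with g(k) = mex{g(k−s) : s ∈ {3, 4, 7}, s ≤ k}:
g(0) = mex{} = 0
g(1) = mex{} = 0
g(2) = mex{} = 0
g(3) = mex{0} = 1
g(4) = mex{0} = 1
g(5) = mex{0} = 1
g(6) = mex{0,1} = 2
g(7) = mex{0,1} = 2
g(8) = mex{0,1} = 2
g(9) = mex{0,1,2} = 3
So g(9) = 3.
By the Sprague-Grundy theorem, the Grundy value of a sum of independent games is the XOR of the component values.
Combined value = 7 XOR 1 XOR 3 = 5.

5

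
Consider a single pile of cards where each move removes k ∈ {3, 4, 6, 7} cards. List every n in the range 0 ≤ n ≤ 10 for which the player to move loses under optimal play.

0, 1, 2, 10

Build the Grundy sequence with g(k) = mex{g(k−s) : s ∈ {3, 4, 6, 7}, s ≤ k}:
g(0) = mex{} = 0
g(1) = mex{} = 0
g(2) = mex{} = 0
g(3) = mex{0} = 1
g(4) = mex{0} = 1
g(5) = mex{0} = 1
g(6) = mex{0,1} = 2
g(7) = mex{0,1} = 2
g(8) = mex{0,1} = 2
g(9) = mex{0,1,2} = 3
g(10) = mex{1,2} = 0
The P-positions (g = 0) in 0..10 are 0, 1, 2, 10.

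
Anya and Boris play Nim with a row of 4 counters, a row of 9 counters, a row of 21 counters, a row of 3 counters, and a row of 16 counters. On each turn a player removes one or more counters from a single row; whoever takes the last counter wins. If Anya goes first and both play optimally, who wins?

Compute the nim-sum pairwise:
4 XOR 9 = 13
13 XOR 21 = 24
24 XOR 3 = 27
27 XOR 16 = 11
The nim-sum is 11 ≠ 0, so this is an N-position: the player to move can win; Anya has a winning move.

Anya wins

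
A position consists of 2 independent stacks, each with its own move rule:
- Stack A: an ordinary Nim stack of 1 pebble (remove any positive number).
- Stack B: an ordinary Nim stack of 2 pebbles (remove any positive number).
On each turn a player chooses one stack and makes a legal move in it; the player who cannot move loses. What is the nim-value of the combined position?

Stack A is a plain Nim stack of size 1, so its Grundy value is 1.
Stack B is a plain Nim stack of size 2, so its Grundy value is 2.
The value of a disjunctive sum is the nim-sum of the parts.
Combined value = 1 XOR 2 = 3.

3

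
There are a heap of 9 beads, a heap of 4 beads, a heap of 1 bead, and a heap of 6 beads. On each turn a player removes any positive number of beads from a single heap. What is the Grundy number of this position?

10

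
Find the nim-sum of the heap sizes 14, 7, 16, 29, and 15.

Nim-sum: 14 XOR 7 XOR 16 XOR 29 XOR 15 = 11.

11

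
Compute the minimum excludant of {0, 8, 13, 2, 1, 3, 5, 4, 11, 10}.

The values 0, 1, 2, 3, 4, 5 are all present; 6 is the first non-negative integer missing from the set.

6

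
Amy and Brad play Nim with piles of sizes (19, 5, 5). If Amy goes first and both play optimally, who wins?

Nim-sum: 19 XOR 5 XOR 5 = 19.
The nim-sum is 19 ≠ 0, so this is an N-position: the player to move can win; Amy has a winning move.

Amy wins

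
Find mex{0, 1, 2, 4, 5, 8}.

3

The values 0, 1, 2 are all present; 3 is the first non-negative integer missing from the set.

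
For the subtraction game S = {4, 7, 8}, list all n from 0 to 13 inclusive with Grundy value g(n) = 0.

Build the Grundy sequence with g(k) = mex{g(k−s) : s ∈ {4, 7, 8}, s ≤ k}:
g(0) = mex{} = 0
g(1) = mex{} = 0
g(2) = mex{} = 0
g(3) = mex{} = 0
g(4) = mex{0} = 1
g(5) = mex{0} = 1
g(6) = mex{0} = 1
g(7) = mex{0} = 1
g(8) = mex{0,1} = 2
g(9) = mex{0,1} = 2
g(10) = mex{0,1} = 2
g(11) = mex{0,1} = 2
g(12) = mex{1,2} = 0
g(13) = mex{1,2} = 0
The P-positions (g = 0) in 0..13 are 0, 1, 2, 3, 12, 13.

0, 1, 2, 3, 12, 13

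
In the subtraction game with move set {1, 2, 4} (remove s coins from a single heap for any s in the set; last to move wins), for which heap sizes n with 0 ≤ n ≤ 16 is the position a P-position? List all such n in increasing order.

0, 3, 6, 9, 12, 15

Build the Grundy sequence with g(k) = mex{g(k−s) : s ∈ {1, 2, 4}, s ≤ k}:
k:     0  1  2  3  4  5  6  7  8  9 10 11 12 13 14 15 16
g(k):  0  1  2  0  1  2  0  1  2  0  1  2  0  1  2  0  1
The P-positions (g = 0) in 0..16 are 0, 3, 6, 9, 12, 15.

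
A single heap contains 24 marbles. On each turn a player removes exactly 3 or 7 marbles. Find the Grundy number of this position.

Build the Grundy sequence with g(k) = mex{g(k−s) : s ∈ {3, 7}, s ≤ k}:
k:     0  1  2  3  4  5  6  7  8  9 10 11 12 13 14 15 16 17 18 19 20 21 22 23 24
g(k):  0  0  0  1  1  1  0  2  2  1  0  0  0  1  1  1  0  2  2  1  0  0  0  1  1
So g(24) = 1.

1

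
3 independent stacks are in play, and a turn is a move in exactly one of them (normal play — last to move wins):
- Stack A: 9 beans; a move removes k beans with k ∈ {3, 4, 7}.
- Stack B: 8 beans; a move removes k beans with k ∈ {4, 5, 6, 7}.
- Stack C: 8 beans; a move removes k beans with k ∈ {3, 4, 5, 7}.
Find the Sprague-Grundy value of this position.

3

Grundy values for stack A (subtraction set {3, 4, 7}):
k:     0  1  2  3  4  5  6  7  8  9
g(k):  0  0  0  1  1  1  2  2  2  3
So g(9) = 3.
For stack B, compute g(0), g(1), … with moves {4, 5, 6, 7}:
k:     0  1  2  3  4  5  6  7  8
g(k):  0  0  0  0  1  1  1  1  2
So g(8) = 2.
Build the Grundy sequence for stack C with g(k) = mex{g(k−s) : s ∈ {3, 4, 5, 7}, s ≤ k}:
k:     0  1  2  3  4  5  6  7  8
g(k):  0  0  0  1  1  1  2  2  2
So g(8) = 2.
The value of a disjunctive sum is the nim-sum of the parts.
Combined value = 3 XOR 2 XOR 2 = 3.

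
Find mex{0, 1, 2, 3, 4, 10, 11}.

5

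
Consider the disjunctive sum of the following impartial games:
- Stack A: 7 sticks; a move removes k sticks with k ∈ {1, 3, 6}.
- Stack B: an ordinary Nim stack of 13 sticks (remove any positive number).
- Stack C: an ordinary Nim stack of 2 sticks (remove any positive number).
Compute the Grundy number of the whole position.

Grundy values for stack A (subtraction set {1, 3, 6}):
g(0) = mex{} = 0
g(1) = mex{0} = 1
g(2) = mex{1} = 0
g(3) = mex{0} = 1
g(4) = mex{1} = 0
g(5) = mex{0} = 1
g(6) = mex{0,1} = 2
g(7) = mex{0,1,2} = 3
So g(7) = 3.
Stack B is a plain Nim stack of size 13, so its Grundy value is 13.
Stack C is a plain Nim stack of size 2, so its Grundy value is 2.
The value of a disjunctive sum is the nim-sum of the parts.
Combined value = 3 ⊕ 13 ⊕ 2 = 12.

12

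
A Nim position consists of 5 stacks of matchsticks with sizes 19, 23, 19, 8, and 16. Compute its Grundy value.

15

Bitwise XOR of the heap sizes:
  10011  (19)
  10111  (23)
  10011  (19)
  01000  (8)
  10000  (16)
  -----
  01111  (15)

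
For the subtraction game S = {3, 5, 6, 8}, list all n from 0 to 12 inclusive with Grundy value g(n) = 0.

0, 1, 2, 11, 12

Build the Grundy sequence with g(k) = mex{g(k−s) : s ∈ {3, 5, 6, 8}, s ≤ k}:
g(0) = mex{} = 0
g(1) = mex{} = 0
g(2) = mex{} = 0
g(3) = mex{0} = 1
g(4) = mex{0} = 1
g(5) = mex{0} = 1
g(6) = mex{0,1} = 2
g(7) = mex{0,1} = 2
g(8) = mex{0,1} = 2
g(9) = mex{0,1,2} = 3
g(10) = mex{0,1,2} = 3
g(11) = mex{1,2} = 0
g(12) = mex{1,2,3} = 0
The P-positions (g = 0) in 0..12 are 0, 1, 2, 11, 12.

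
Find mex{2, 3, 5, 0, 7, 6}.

1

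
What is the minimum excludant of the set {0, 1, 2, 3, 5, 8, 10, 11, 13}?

4

The values 0, 1, 2, 3 are all present; 4 is the first non-negative integer missing from the set.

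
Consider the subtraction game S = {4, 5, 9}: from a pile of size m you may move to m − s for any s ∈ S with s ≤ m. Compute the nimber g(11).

Build the Grundy sequence with g(k) = mex{g(k−s) : s ∈ {4, 5, 9}, s ≤ k}:
k:     0  1  2  3  4  5  6  7  8  9 10 11
g(k):  0  0  0  0  1  1  1  1  2  2  2  2
So g(11) = 2.

2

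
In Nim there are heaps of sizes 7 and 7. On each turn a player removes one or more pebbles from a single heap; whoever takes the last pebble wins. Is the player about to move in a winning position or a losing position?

Losing position

Bitwise XOR of the heap sizes:
  111  (7)
  111  (7)
  ---
  000  (0)
The nim-sum is 0, so this is a P-position: the player to move is in a losing position under optimal play.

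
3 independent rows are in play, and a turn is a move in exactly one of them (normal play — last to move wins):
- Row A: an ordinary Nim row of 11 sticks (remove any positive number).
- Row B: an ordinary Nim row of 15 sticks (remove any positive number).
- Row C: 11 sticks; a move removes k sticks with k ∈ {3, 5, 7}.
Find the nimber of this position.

4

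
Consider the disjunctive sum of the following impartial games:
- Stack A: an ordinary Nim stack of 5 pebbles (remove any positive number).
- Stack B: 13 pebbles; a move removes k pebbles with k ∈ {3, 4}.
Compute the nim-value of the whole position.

Stack A is a plain Nim stack of size 5, so its Grundy value is 5.
Build the Grundy sequence for stack B with g(k) = mex{g(k−s) : s ∈ {3, 4}, s ≤ k}:
g(0) = mex{} = 0
g(1) = mex{} = 0
g(2) = mex{} = 0
g(3) = mex{0} = 1
g(4) = mex{0} = 1
g(5) = mex{0} = 1
g(6) = mex{0,1} = 2
g(7) = mex{1} = 0
g(8) = mex{1} = 0
g(9) = mex{1,2} = 0
g(10) = mex{0,2} = 1
g(11) = mex{0} = 1
g(12) = mex{0} = 1
g(13) = mex{0,1} = 2
So g(13) = 2.
By the Sprague-Grundy theorem, the Grundy value of a sum of independent games is the XOR of the component values.
Combined value = 5 ⊕ 2 = 7.

7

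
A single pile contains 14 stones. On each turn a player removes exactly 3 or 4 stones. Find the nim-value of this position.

Grundy values for subtraction set {3, 4}:
k:     0  1  2  3  4  5  6  7  8  9 10 11 12 13 14
g(k):  0  0  0  1  1  1  2  0  0  0  1  1  1  2  0
So g(14) = 0.

0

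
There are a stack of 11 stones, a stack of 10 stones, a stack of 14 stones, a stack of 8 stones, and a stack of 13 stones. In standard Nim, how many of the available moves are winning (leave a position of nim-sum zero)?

Compute the nim-sum pairwise:
11 XOR 10 = 1
1 XOR 14 = 15
15 XOR 8 = 7
7 XOR 13 = 10
The overall nim-sum is X = 10. A stack of size p has a winning move iff p XOR X < p (reduce it to p XOR X).
  11: 11 XOR 10 = 1 < 11 — winning move (to 1).
  10: 10 XOR 10 = 0 < 10 — winning move (to 0).
  14: 14 XOR 10 = 4 < 14 — winning move (to 4).
  8: 8 XOR 10 = 2 < 8 — winning move (to 2).
  13: 13 XOR 10 = 7 < 13 — winning move (to 7).
That gives 5 winning moves.

5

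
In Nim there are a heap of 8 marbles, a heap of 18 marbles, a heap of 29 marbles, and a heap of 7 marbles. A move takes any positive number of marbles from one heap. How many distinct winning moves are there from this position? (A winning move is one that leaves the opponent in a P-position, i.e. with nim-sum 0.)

0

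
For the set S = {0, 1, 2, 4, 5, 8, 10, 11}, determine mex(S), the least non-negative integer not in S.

3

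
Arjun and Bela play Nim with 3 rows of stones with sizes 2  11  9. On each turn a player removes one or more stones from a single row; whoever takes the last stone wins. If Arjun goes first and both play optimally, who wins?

Bela wins

Nim-sum: 2 ⊕ 11 ⊕ 9 = 0.
The nim-sum is 0, so this is a P-position: the player to move is in a losing position under optimal play; Arjun is about to move from it and so loses — Bela wins.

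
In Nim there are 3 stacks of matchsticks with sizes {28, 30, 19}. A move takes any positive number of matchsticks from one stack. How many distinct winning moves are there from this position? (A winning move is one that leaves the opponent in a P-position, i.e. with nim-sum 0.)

Compute the nim-sum pairwise:
28 ⊕ 30 = 2
2 ⊕ 19 = 17
The overall nim-sum is X = 17. A stack of size p has a winning move iff p XOR X < p (reduce it to p XOR X).
  28: 28 XOR 17 = 13 < 28 — winning move (to 13).
  30: 30 XOR 17 = 15 < 30 — winning move (to 15).
  19: 19 XOR 17 = 2 < 19 — winning move (to 2).
That gives 3 winning moves.

3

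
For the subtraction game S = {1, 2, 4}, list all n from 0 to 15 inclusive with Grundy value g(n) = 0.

Compute g(0), g(1), … for moves {1, 2, 4}:
k:     0  1  2  3  4  5  6  7  8  9 10 11 12 13 14 15
g(k):  0  1  2  0  1  2  0  1  2  0  1  2  0  1  2  0
The P-positions (g = 0) in 0..15 are 0, 3, 6, 9, 12, 15.

0, 3, 6, 9, 12, 15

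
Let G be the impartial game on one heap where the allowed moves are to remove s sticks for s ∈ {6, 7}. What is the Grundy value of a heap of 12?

Compute g(0), g(1), … for moves {6, 7}:
k:     0  1  2  3  4  5  6  7  8  9 10 11 12
g(k):  0  0  0  0  0  0  1  1  1  1  1  1  2
So g(12) = 2.

2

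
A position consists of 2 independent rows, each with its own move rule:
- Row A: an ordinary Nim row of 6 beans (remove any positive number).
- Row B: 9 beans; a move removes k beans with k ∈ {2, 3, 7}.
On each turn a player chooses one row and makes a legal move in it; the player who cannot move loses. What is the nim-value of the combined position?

4

Row A is a plain Nim row of size 6, so its Grundy value is 6.
Build the Grundy sequence for row B with g(k) = mex{g(k−s) : s ∈ {2, 3, 7}, s ≤ k}:
g(0) = mex{} = 0
g(1) = mex{} = 0
g(2) = mex{0} = 1
g(3) = mex{0} = 1
g(4) = mex{0,1} = 2
g(5) = mex{1} = 0
g(6) = mex{1,2} = 0
g(7) = mex{0,2} = 1
g(8) = mex{0} = 1
g(9) = mex{0,1} = 2
So g(9) = 2.
By the Sprague-Grundy theorem, the Grundy value of a sum of independent games is the XOR of the component values.
Combined value = 6 XOR 2 = 4.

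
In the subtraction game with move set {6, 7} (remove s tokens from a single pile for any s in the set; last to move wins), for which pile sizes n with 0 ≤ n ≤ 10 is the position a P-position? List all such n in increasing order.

0, 1, 2, 3, 4, 5

Build the Grundy sequence with g(k) = mex{g(k−s) : s ∈ {6, 7}, s ≤ k}:
k:     0  1  2  3  4  5  6  7  8  9 10
g(k):  0  0  0  0  0  0  1  1  1  1  1
The P-positions (g = 0) in 0..10 are 0, 1, 2, 3, 4, 5.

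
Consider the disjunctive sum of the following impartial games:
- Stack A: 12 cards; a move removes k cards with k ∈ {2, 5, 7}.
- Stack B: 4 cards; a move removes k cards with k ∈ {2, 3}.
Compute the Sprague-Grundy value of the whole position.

3

Grundy values for stack A (subtraction set {2, 5, 7}):
g(0) = mex{} = 0
g(1) = mex{} = 0
g(2) = mex{0} = 1
g(3) = mex{0} = 1
g(4) = mex{1} = 0
g(5) = mex{0,1} = 2
g(6) = mex{0} = 1
g(7) = mex{0,1,2} = 3
g(8) = mex{0,1} = 2
g(9) = mex{0,1,3} = 2
g(10) = mex{1,2} = 0
g(11) = mex{0,1,2} = 3
g(12) = mex{0,2,3} = 1
So g(12) = 1.
Grundy values for stack B (subtraction set {2, 3}):
k:     0  1  2  3  4
g(k):  0  0  1  1  2
So g(4) = 2.
By the Sprague-Grundy theorem, the Grundy value of a sum of independent games is the XOR of the component values.
Combined value = 1 XOR 2 = 3.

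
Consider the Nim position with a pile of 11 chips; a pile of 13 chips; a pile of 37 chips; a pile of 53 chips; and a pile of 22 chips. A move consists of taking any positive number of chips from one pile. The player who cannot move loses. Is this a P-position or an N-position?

In binary:
  001011  (11)
  001101  (13)
  100101  (37)
  110101  (53)
  010110  (22)
  ------
  000000  (0)
The nim-sum is 0, so this is a P-position: the player to move is in a losing position under optimal play.

P-position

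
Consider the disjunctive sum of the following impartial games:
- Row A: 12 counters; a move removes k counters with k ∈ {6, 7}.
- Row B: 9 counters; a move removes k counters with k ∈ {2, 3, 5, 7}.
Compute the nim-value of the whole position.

Build the Grundy sequence for row A with g(k) = mex{g(k−s) : s ∈ {6, 7}, s ≤ k}:
k:     0  1  2  3  4  5  6  7  8  9 10 11 12
g(k):  0  0  0  0  0  0  1  1  1  1  1  1  2
So g(12) = 2.
For row B, compute g(0), g(1), … with moves {2, 3, 5, 7}:
g(0) = mex{} = 0
g(1) = mex{} = 0
g(2) = mex{0} = 1
g(3) = mex{0} = 1
g(4) = mex{0,1} = 2
g(5) = mex{0,1} = 2
g(6) = mex{0,1,2} = 3
g(7) = mex{0,1,2} = 3
g(8) = mex{0,1,2,3} = 4
g(9) = mex{1,2,3} = 0
So g(9) = 0.
The value of a disjunctive sum is the nim-sum of the parts.
Combined value = 2 ⊕ 0 = 2.

2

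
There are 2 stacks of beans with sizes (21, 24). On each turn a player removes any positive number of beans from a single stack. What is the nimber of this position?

In binary:
  10101  (21)
  11000  (24)
  -----
  01101  (13)

13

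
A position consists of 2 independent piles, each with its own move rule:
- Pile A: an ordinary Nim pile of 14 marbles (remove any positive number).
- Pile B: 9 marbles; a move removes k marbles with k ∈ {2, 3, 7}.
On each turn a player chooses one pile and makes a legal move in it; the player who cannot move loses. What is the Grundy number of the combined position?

12

Pile A is a plain Nim pile of size 14, so its Grundy value is 14.
Grundy values for pile B (subtraction set {2, 3, 7}):
k:     0  1  2  3  4  5  6  7  8  9
g(k):  0  0  1  1  2  0  0  1  1  2
So g(9) = 2.
The value of a disjunctive sum is the nim-sum of the parts.
Combined value = 14 ⊕ 2 = 12.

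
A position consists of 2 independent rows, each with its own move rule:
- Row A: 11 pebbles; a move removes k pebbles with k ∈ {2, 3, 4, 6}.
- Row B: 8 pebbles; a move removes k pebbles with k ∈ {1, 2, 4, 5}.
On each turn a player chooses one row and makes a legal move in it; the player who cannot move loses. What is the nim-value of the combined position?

3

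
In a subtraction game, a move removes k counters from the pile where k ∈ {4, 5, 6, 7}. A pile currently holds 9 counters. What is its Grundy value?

Build the Grundy sequence with g(k) = mex{g(k−s) : s ∈ {4, 5, 6, 7}, s ≤ k}:
g(0) = mex{} = 0
g(1) = mex{} = 0
g(2) = mex{} = 0
g(3) = mex{} = 0
g(4) = mex{0} = 1
g(5) = mex{0} = 1
g(6) = mex{0} = 1
g(7) = mex{0} = 1
g(8) = mex{0,1} = 2
g(9) = mex{0,1} = 2
So g(9) = 2.

2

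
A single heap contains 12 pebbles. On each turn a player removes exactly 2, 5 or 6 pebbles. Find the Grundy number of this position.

0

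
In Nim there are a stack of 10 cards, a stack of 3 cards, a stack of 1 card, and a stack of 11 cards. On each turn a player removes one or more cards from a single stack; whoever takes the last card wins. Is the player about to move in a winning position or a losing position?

Winning position

Nim-sum: 10 ⊕ 3 ⊕ 1 ⊕ 11 = 3.
The nim-sum is 3 ≠ 0, so this is an N-position: the player to move can win.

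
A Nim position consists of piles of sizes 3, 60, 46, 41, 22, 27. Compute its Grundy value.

Compute the nim-sum pairwise:
3 XOR 60 = 63
63 XOR 46 = 17
17 XOR 41 = 56
56 XOR 22 = 46
46 XOR 27 = 53

53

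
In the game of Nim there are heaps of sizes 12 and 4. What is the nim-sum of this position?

8

Compute the nim-sum pairwise:
12 ^ 4 = 8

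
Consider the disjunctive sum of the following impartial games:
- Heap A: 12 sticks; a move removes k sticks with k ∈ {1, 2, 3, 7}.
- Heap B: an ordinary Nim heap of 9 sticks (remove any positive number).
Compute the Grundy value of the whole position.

9

Build the Grundy sequence for heap A with g(k) = mex{g(k−s) : s ∈ {1, 2, 3, 7}, s ≤ k}:
k:     0  1  2  3  4  5  6  7  8  9 10 11 12
g(k):  0  1  2  3  0  1  2  3  0  1  2  3  0
So g(12) = 0.
Heap B is a plain Nim heap of size 9, so its Grundy value is 9.
By the Sprague-Grundy theorem, the Grundy value of a sum of independent games is the XOR of the component values.
Combined value = 0 ⊕ 9 = 9.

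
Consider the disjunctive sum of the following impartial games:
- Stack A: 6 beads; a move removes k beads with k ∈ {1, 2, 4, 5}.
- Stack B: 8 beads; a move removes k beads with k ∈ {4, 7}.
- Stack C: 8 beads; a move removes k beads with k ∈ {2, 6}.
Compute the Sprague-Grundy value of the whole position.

2

For stack A, compute g(0), g(1), … with moves {1, 2, 4, 5}:
g(0) = mex{} = 0
g(1) = mex{0} = 1
g(2) = mex{0,1} = 2
g(3) = mex{1,2} = 0
g(4) = mex{0,2} = 1
g(5) = mex{0,1} = 2
g(6) = mex{1,2} = 0
So g(6) = 0.
For stack B, compute g(0), g(1), … with moves {4, 7}:
k:     0  1  2  3  4  5  6  7  8
g(k):  0  0  0  0  1  1  1  1  2
So g(8) = 2.
Build the Grundy sequence for stack C with g(k) = mex{g(k−s) : s ∈ {2, 6}, s ≤ k}:
g(0) = mex{} = 0
g(1) = mex{} = 0
g(2) = mex{0} = 1
g(3) = mex{0} = 1
g(4) = mex{1} = 0
g(5) = mex{1} = 0
g(6) = mex{0} = 1
g(7) = mex{0} = 1
g(8) = mex{1} = 0
So g(8) = 0.
By the Sprague-Grundy theorem, the Grundy value of a sum of independent games is the XOR of the component values.
Combined value = 0 ⊕ 2 ⊕ 0 = 2.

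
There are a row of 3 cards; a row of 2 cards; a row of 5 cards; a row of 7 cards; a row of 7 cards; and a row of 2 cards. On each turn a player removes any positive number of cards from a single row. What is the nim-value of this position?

Nim-sum: 3 XOR 2 XOR 5 XOR 7 XOR 7 XOR 2 = 6.

6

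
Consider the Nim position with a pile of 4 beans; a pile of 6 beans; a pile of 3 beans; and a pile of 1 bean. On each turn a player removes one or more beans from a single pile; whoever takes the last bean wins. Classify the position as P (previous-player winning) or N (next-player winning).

Nim-sum: 4 XOR 6 XOR 3 XOR 1 = 0.
The nim-sum is 0, so this is a P-position: the player to move is in a losing position under optimal play.

P-position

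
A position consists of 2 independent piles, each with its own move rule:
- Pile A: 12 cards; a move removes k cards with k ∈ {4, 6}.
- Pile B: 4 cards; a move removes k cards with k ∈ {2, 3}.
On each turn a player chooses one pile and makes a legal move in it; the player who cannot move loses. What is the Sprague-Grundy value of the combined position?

2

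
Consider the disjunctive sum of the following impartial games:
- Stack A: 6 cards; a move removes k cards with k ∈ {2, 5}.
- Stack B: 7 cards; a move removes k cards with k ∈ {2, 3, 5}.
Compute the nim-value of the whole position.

1

Build the Grundy sequence for stack A with g(k) = mex{g(k−s) : s ∈ {2, 5}, s ≤ k}:
k:     0  1  2  3  4  5  6
g(k):  0  0  1  1  0  2  1
So g(6) = 1.
Build the Grundy sequence for stack B with g(k) = mex{g(k−s) : s ∈ {2, 3, 5}, s ≤ k}:
g(0) = mex{} = 0
g(1) = mex{} = 0
g(2) = mex{0} = 1
g(3) = mex{0} = 1
g(4) = mex{0,1} = 2
g(5) = mex{0,1} = 2
g(6) = mex{0,1,2} = 3
g(7) = mex{1,2} = 0
So g(7) = 0.
The value of a disjunctive sum is the nim-sum of the parts.
Combined value = 1 ⊕ 0 = 1.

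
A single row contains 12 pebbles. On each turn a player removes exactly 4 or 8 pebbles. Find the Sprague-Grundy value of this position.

Build the Grundy sequence with g(k) = mex{g(k−s) : s ∈ {4, 8}, s ≤ k}:
g(0) = mex{} = 0
g(1) = mex{} = 0
g(2) = mex{} = 0
g(3) = mex{} = 0
g(4) = mex{0} = 1
g(5) = mex{0} = 1
g(6) = mex{0} = 1
g(7) = mex{0} = 1
g(8) = mex{0,1} = 2
g(9) = mex{0,1} = 2
g(10) = mex{0,1} = 2
g(11) = mex{0,1} = 2
g(12) = mex{1,2} = 0
So g(12) = 0.

0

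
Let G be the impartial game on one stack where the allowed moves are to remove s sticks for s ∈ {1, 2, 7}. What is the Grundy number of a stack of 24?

0

Compute g(0), g(1), … for moves {1, 2, 7}:
k:     0  1  2  3  4  5  6  7  8  9 10 11 12 13 14 15 16 17 18 19 20 21 22 23 24
g(k):  0  1  2  0  1  2  0  1  2  0  1  2  0  1  2  0  1  2  0  1  2  0  1  2  0
So g(24) = 0.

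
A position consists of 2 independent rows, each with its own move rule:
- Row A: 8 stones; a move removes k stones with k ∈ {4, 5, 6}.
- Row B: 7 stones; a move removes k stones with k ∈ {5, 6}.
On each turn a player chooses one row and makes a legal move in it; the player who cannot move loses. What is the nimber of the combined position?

3

Build the Grundy sequence for row A with g(k) = mex{g(k−s) : s ∈ {4, 5, 6}, s ≤ k}:
k:     0  1  2  3  4  5  6  7  8
g(k):  0  0  0  0  1  1  1  1  2
So g(8) = 2.
Grundy values for row B (subtraction set {5, 6}):
k:     0  1  2  3  4  5  6  7
g(k):  0  0  0  0  0  1  1  1
So g(7) = 1.
By the Sprague-Grundy theorem, the Grundy value of a sum of independent games is the XOR of the component values.
Combined value = 2 ⊕ 1 = 3.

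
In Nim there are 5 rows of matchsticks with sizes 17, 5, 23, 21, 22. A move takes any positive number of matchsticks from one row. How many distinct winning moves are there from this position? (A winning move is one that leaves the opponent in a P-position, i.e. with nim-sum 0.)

0

Nim-sum: 17 ⊕ 5 ⊕ 23 ⊕ 21 ⊕ 22 = 0.
The nim-sum is already 0, so every move leaves a nonzero nim-sum — there are no winning moves.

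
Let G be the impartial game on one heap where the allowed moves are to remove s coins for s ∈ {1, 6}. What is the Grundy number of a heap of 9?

0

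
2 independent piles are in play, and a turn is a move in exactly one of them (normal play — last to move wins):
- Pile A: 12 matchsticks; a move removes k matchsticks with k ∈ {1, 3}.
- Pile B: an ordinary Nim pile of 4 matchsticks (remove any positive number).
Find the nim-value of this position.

4

Grundy values for pile A (subtraction set {1, 3}):
k:     0  1  2  3  4  5  6  7  8  9 10 11 12
g(k):  0  1  0  1  0  1  0  1  0  1  0  1  0
So g(12) = 0.
Pile B is a plain Nim pile of size 4, so its Grundy value is 4.
By the Sprague-Grundy theorem, the Grundy value of a sum of independent games is the XOR of the component values.
Combined value = 0 ⊕ 4 = 4.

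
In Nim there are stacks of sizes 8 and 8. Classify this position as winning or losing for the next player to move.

Losing position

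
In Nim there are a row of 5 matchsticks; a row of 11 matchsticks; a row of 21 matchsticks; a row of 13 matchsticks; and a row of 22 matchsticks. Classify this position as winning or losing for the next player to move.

Nim-sum: 5 ⊕ 11 ⊕ 21 ⊕ 13 ⊕ 22 = 0.
The nim-sum is 0, so this is a P-position: the player to move is in a losing position under optimal play.

Losing position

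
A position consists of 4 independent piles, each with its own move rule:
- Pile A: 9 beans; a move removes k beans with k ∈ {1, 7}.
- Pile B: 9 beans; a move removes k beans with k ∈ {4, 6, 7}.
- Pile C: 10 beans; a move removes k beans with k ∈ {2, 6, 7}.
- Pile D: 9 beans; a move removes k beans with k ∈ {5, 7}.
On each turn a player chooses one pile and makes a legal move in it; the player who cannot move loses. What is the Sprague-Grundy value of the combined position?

1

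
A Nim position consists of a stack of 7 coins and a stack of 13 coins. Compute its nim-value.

10

Compute the nim-sum pairwise:
7 ^ 13 = 10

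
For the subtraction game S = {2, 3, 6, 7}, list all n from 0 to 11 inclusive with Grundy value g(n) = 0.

0, 1, 5, 9, 10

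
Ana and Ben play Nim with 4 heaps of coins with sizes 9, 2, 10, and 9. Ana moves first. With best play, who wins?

Write each in binary and XOR column by column:
  1001  (9)
  0010  (2)
  1010  (10)
  1001  (9)
  ----
  1000  (8)
The nim-sum is 8 ≠ 0, so this is an N-position: the player to move can win; Ana has a winning move.

Ana wins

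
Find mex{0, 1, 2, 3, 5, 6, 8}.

The values 0, 1, 2, 3 are all present; 4 is the first non-negative integer missing from the set.

4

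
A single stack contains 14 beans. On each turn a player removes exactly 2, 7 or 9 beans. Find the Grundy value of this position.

3

Build the Grundy sequence with g(k) = mex{g(k−s) : s ∈ {2, 7, 9}, s ≤ k}:
k:     0  1  2  3  4  5  6  7  8  9 10 11 12 13 14
g(k):  0  0  1  1  0  0  1  1  2  2  3  3  2  2  3
So g(14) = 3.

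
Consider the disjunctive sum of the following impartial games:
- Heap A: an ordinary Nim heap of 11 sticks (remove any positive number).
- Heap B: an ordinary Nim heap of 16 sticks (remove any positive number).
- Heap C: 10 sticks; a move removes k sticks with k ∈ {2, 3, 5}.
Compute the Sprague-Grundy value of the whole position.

Heap A is a plain Nim heap of size 11, so its Grundy value is 11.
Heap B is a plain Nim heap of size 16, so its Grundy value is 16.
For heap C, compute g(0), g(1), … with moves {2, 3, 5}:
g(0) = mex{} = 0
g(1) = mex{} = 0
g(2) = mex{0} = 1
g(3) = mex{0} = 1
g(4) = mex{0,1} = 2
g(5) = mex{0,1} = 2
g(6) = mex{0,1,2} = 3
g(7) = mex{1,2} = 0
g(8) = mex{1,2,3} = 0
g(9) = mex{0,2,3} = 1
g(10) = mex{0,2} = 1
So g(10) = 1.
By the Sprague-Grundy theorem, the Grundy value of a sum of independent games is the XOR of the component values.
Combined value = 11 ⊕ 16 ⊕ 1 = 26.

26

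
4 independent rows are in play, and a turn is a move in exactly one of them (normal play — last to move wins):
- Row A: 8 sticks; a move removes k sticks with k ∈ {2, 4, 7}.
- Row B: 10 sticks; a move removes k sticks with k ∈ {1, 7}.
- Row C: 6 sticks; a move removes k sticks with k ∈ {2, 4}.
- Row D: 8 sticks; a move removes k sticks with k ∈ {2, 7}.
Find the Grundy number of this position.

For row A, compute g(0), g(1), … with moves {2, 4, 7}:
g(0) = mex{} = 0
g(1) = mex{} = 0
g(2) = mex{0} = 1
g(3) = mex{0} = 1
g(4) = mex{0,1} = 2
g(5) = mex{0,1} = 2
g(6) = mex{1,2} = 0
g(7) = mex{0,1,2} = 3
g(8) = mex{0,2} = 1
So g(8) = 1.
Build the Grundy sequence for row B with g(k) = mex{g(k−s) : s ∈ {1, 7}, s ≤ k}:
g(0) = mex{} = 0
g(1) = mex{0} = 1
g(2) = mex{1} = 0
g(3) = mex{0} = 1
g(4) = mex{1} = 0
g(5) = mex{0} = 1
g(6) = mex{1} = 0
g(7) = mex{0} = 1
g(8) = mex{1} = 0
g(9) = mex{0} = 1
g(10) = mex{1} = 0
So g(10) = 0.
Build the Grundy sequence for row C with g(k) = mex{g(k−s) : s ∈ {2, 4}, s ≤ k}:
k:     0  1  2  3  4  5  6
g(k):  0  0  1  1  2  2  0
So g(6) = 0.
Grundy values for row D (subtraction set {2, 7}):
k:     0  1  2  3  4  5  6  7  8
g(k):  0  0  1  1  0  0  1  1  2
So g(8) = 2.
The value of a disjunctive sum is the nim-sum of the parts.
Combined value = 1 ⊕ 0 ⊕ 0 ⊕ 2 = 3.

3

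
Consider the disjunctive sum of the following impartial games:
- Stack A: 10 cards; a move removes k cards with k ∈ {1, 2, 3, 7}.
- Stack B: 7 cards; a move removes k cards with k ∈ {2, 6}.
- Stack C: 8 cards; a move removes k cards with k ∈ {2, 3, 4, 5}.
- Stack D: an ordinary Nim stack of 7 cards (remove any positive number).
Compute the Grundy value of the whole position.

4

For stack A, compute g(0), g(1), … with moves {1, 2, 3, 7}:
g(0) = mex{} = 0
g(1) = mex{0} = 1
g(2) = mex{0,1} = 2
g(3) = mex{0,1,2} = 3
g(4) = mex{1,2,3} = 0
g(5) = mex{0,2,3} = 1
g(6) = mex{0,1,3} = 2
g(7) = mex{0,1,2} = 3
g(8) = mex{1,2,3} = 0
g(9) = mex{0,2,3} = 1
g(10) = mex{0,1,3} = 2
So g(10) = 2.
For stack B, compute g(0), g(1), … with moves {2, 6}:
g(0) = mex{} = 0
g(1) = mex{} = 0
g(2) = mex{0} = 1
g(3) = mex{0} = 1
g(4) = mex{1} = 0
g(5) = mex{1} = 0
g(6) = mex{0} = 1
g(7) = mex{0} = 1
So g(7) = 1.
Grundy values for stack C (subtraction set {2, 3, 4, 5}):
k:     0  1  2  3  4  5  6  7  8
g(k):  0  0  1  1  2  2  3  0  0
So g(8) = 0.
Stack D is a plain Nim stack of size 7, so its Grundy value is 7.
The value of a disjunctive sum is the nim-sum of the parts.
Combined value = 2 ⊕ 1 ⊕ 0 ⊕ 7 = 4.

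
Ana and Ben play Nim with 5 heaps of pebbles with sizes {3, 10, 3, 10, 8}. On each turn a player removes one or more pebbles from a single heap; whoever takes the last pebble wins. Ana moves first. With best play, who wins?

Ana wins

Bitwise XOR of the heap sizes:
  0011  (3)
  1010  (10)
  0011  (3)
  1010  (10)
  1000  (8)
  ----
  1000  (8)
The nim-sum is 8 ≠ 0, so this is an N-position: the player to move can win; Ana has a winning move.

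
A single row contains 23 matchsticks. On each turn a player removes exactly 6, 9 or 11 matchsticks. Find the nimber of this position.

1

Build the Grundy sequence with g(k) = mex{g(k−s) : s ∈ {6, 9, 11}, s ≤ k}:
k:     0  1  2  3  4  5  6  7  8  9 10 11 12 13 14 15 16 17 18 19 20 21 22 23
g(k):  0  0  0  0  0  0  1  1  1  1  1  1  2  2  2  2  2  0  0  0  0  0  0  1
So g(23) = 1.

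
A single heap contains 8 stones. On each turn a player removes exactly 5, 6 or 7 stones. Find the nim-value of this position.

Compute g(0), g(1), … for moves {5, 6, 7}:
g(0) = mex{} = 0
g(1) = mex{} = 0
g(2) = mex{} = 0
g(3) = mex{} = 0
g(4) = mex{} = 0
g(5) = mex{0} = 1
g(6) = mex{0} = 1
g(7) = mex{0} = 1
g(8) = mex{0} = 1
So g(8) = 1.

1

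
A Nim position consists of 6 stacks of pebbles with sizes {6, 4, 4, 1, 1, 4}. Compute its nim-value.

2

Nim-sum: 6 XOR 4 XOR 4 XOR 1 XOR 1 XOR 4 = 2.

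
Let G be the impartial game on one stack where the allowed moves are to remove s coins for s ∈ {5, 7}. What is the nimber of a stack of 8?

Grundy values for subtraction set {5, 7}:
g(0) = mex{} = 0
g(1) = mex{} = 0
g(2) = mex{} = 0
g(3) = mex{} = 0
g(4) = mex{} = 0
g(5) = mex{0} = 1
g(6) = mex{0} = 1
g(7) = mex{0} = 1
g(8) = mex{0} = 1
So g(8) = 1.

1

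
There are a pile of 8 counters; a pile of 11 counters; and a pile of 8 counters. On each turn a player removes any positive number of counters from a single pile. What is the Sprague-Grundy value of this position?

11

Compute the nim-sum pairwise:
8 XOR 11 = 3
3 XOR 8 = 11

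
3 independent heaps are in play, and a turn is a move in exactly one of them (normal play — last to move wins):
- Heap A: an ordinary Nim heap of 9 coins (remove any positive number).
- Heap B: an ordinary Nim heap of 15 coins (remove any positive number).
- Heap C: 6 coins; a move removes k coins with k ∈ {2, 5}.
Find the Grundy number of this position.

Heap A is a plain Nim heap of size 9, so its Grundy value is 9.
Heap B is a plain Nim heap of size 15, so its Grundy value is 15.
For heap C, compute g(0), g(1), … with moves {2, 5}:
k:     0  1  2  3  4  5  6
g(k):  0  0  1  1  0  2  1
So g(6) = 1.
The value of a disjunctive sum is the nim-sum of the parts.
Combined value = 9 XOR 15 XOR 1 = 7.

7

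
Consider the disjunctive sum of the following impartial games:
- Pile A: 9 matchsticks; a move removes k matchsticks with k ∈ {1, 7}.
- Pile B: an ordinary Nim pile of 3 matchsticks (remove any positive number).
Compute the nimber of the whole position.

2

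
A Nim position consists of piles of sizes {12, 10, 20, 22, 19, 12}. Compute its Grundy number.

27

Compute the nim-sum pairwise:
12 ^ 10 = 6
6 ^ 20 = 18
18 ^ 22 = 4
4 ^ 19 = 23
23 ^ 12 = 27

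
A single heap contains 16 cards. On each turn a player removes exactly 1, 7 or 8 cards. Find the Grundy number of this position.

1

Grundy values for subtraction set {1, 7, 8}:
k:     0  1  2  3  4  5  6  7  8  9 10 11 12 13 14 15 16
g(k):  0  1  0  1  0  1  0  1  2  3  2  3  2  3  2  0  1
So g(16) = 1.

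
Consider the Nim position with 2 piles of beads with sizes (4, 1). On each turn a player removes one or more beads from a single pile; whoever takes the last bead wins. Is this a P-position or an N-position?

Bitwise XOR of the heap sizes:
  100  (4)
  001  (1)
  ---
  101  (5)
The nim-sum is 5 ≠ 0, so this is an N-position: the player to move can win.

N-position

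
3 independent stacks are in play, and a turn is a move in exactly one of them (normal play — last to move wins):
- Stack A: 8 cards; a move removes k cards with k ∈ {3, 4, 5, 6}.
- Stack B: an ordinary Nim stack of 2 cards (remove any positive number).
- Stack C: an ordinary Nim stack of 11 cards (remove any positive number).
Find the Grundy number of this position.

For stack A, compute g(0), g(1), … with moves {3, 4, 5, 6}:
g(0) = mex{} = 0
g(1) = mex{} = 0
g(2) = mex{} = 0
g(3) = mex{0} = 1
g(4) = mex{0} = 1
g(5) = mex{0} = 1
g(6) = mex{0,1} = 2
g(7) = mex{0,1} = 2
g(8) = mex{0,1} = 2
So g(8) = 2.
Stack B is a plain Nim stack of size 2, so its Grundy value is 2.
Stack C is a plain Nim stack of size 11, so its Grundy value is 11.
By the Sprague-Grundy theorem, the Grundy value of a sum of independent games is the XOR of the component values.
Combined value = 2 ⊕ 2 ⊕ 11 = 11.

11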